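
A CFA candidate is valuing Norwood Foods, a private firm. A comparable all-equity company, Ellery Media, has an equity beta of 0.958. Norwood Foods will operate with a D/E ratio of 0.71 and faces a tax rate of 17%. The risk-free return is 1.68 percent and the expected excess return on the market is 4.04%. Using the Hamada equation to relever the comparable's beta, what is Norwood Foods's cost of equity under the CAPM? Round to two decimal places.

7.83%

β_L = β_U × [1 + (1 − t)(D/E)] = 0.958 × [1 + (1 − 0.17) × 0.71]
    = 0.958 × [1 + 0.83 × 0.71] = 0.958 × 1.5893 = 1.5225
E(R) = R_f + β_L × MRP = 1.68% + 1.5225 × 4.04% = 7.83%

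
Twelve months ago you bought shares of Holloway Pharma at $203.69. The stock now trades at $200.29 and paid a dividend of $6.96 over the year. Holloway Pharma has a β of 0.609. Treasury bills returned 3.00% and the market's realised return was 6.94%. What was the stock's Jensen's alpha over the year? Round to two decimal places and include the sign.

Realised HPR = (P1 + D1 − P0) / P0 = (200.29 + 6.96 − 203.69) / 203.69 = 3.56 / 203.69 = 1.7478%
MRP = 6.94% − 3.00% = 3.94%
CAPM required = R_f + β·MRP = 3.00% + 0.609 × 3.94% = 5.39946%
α = realised − required = 1.7478% − 5.39946% = -3.65%

-3.65%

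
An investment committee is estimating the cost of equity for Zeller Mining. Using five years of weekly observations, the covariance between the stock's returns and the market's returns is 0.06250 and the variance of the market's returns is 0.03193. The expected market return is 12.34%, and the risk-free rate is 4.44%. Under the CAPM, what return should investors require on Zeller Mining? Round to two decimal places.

β = Cov(R_i, R_m) / Var(R_m) = 0.06250 / 0.03193 = 1.9574
MRP = 12.34% − 4.44% = 7.90%
E(R) = R_f + β × MRP = 4.44% + 1.9574 × 7.90% = 19.90%

19.90%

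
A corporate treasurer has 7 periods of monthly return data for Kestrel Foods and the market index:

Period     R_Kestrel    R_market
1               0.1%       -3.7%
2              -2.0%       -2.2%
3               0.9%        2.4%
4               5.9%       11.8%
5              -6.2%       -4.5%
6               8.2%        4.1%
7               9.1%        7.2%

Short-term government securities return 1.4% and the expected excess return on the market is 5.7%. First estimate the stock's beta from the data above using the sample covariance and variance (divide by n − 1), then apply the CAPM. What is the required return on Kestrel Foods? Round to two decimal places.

Mean R_i = (0.1 − 2.0 + 0.9 + 5.9 − 6.2 + 8.2 + 9.1) / 7 = 2.2857%
Mean R_m = (-3.7 − 2.2 + 2.4 + 11.8 − 4.5 + 4.1 + 7.2) / 7 = 2.1571%
Σ(R_i − R̄_i)(R_m − R̄_m) = 168.3357  ⇒  Cov = 168.3357 / 6 = 28.0560
Σ(R_m − R̄_m)² = 219.8571  ⇒  Var(R_m) = 219.8571 / 6 = 36.6429
β = Cov / Var(R_m) = 28.0560 / 36.6429 = 0.7657
E(R) = R_f + β × MRP = 1.4% + 0.7657 × 5.7% = 5.76%

5.76%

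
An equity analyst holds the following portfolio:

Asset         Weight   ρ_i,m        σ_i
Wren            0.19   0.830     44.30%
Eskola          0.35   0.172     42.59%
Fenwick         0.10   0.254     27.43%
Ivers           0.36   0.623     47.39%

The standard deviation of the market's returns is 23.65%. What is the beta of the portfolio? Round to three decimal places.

0.883

β_Wren = 0.830 × 44.30% / 23.65% = 1.5547
β_Eskola = 0.172 × 42.59% / 23.65% = 0.3097
β_Fenwick = 0.254 × 27.43% / 23.65% = 0.2946
β_Ivers = 0.623 × 47.39% / 23.65% = 1.2484
β_P = Σ w_i β_i = 0.19×1.5547 + 0.35×0.3097 + 0.10×0.2946 + 0.36×1.2484 = 0.8827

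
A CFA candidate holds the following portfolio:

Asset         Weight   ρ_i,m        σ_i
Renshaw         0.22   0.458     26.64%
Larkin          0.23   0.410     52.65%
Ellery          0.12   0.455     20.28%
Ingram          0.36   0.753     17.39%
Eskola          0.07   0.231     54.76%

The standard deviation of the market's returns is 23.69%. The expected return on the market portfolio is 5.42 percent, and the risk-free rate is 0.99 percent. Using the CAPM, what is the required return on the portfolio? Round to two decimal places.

3.67%

β_Renshaw = 0.458 × 26.64% / 23.69% = 0.5150
β_Larkin = 0.410 × 52.65% / 23.69% = 0.9112
β_Ellery = 0.455 × 20.28% / 23.69% = 0.3895
β_Ingram = 0.753 × 17.39% / 23.69% = 0.5528
β_Eskola = 0.231 × 54.76% / 23.69% = 0.5340
β_P = Σ w_i β_i = 0.22×0.5150 + 0.23×0.9112 + 0.12×0.3895 + 0.36×0.5528 + 0.07×0.5340 = 0.6060
MRP = 5.42% − 0.99% = 4.43%
E(R_P) = R_f + β_P × MRP = 0.99% + 0.6060 × 4.43% = 3.67%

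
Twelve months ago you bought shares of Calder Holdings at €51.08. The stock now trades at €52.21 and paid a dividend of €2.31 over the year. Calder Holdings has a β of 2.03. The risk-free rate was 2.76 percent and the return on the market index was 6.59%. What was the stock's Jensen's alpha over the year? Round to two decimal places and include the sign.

-3.80%

Realised HPR = (P1 + D1 − P0) / P0 = (52.21 + 2.31 − 51.08) / 51.08 = 3.44 / 51.08 = 6.7345%
MRP = 6.59% − 2.76% = 3.83%
CAPM required = R_f + β·MRP = 2.76% + 2.03 × 3.83% = 10.5349%
α = realised − required = 6.7345% − 10.5349% = -3.80%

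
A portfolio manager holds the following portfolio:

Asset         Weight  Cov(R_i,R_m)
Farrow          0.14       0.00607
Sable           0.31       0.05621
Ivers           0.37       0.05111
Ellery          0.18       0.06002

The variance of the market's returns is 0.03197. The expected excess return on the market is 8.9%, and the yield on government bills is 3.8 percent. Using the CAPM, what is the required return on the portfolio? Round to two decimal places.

17.16%

β_Farrow = 0.00607 / 0.03197 = 0.1899
β_Sable = 0.05621 / 0.03197 = 1.7582
β_Ivers = 0.05111 / 0.03197 = 1.5987
β_Ellery = 0.06002 / 0.03197 = 1.8774
β_P = Σ w_i β_i = 0.14×0.1899 + 0.31×1.7582 + 0.37×1.5987 + 0.18×1.8774 = 1.5011
E(R_P) = R_f + β_P × MRP = 3.8% + 1.5011 × 8.9% = 17.16%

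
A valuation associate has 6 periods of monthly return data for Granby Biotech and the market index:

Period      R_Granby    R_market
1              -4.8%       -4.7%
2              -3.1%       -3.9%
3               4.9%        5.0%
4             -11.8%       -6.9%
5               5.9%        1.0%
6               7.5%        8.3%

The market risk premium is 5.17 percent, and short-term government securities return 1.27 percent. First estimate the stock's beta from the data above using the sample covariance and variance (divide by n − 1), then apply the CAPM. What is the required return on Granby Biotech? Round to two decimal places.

Mean R_i = (-4.8 − 3.1 + 4.9 − 11.8 + 5.9 + 7.5) / 6 = -0.2333%
Mean R_m = (-4.7 − 3.9 + 5.0 − 6.9 + 1.0 + 8.3) / 6 = -0.2000%
Σ(R_i − R̄_i)(R_m − R̄_m) = 208.4400  ⇒  Cov = 208.4400 / 5 = 41.6880
Σ(R_m − R̄_m)² = 179.5600  ⇒  Var(R_m) = 179.5600 / 5 = 35.9120
β = Cov / Var(R_m) = 41.6880 / 35.9120 = 1.1608
E(R) = R_f + β × MRP = 1.27% + 1.1608 × 5.17% = 7.27%

7.27%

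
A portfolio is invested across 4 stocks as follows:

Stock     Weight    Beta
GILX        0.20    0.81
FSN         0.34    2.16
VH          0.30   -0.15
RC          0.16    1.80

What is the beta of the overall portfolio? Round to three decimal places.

β_P = Σ w_i β_i = 0.20×0.81 + 0.34×2.16 + 0.30×-0.15 + 0.16×1.80 = 1.1394

1.139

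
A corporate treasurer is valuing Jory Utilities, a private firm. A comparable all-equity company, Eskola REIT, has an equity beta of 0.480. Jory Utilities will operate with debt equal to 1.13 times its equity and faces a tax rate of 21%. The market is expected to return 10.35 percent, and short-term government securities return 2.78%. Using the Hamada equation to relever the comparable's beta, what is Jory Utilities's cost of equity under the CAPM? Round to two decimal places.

β_L = β_U × [1 + (1 − t)(D/E)] = 0.480 × [1 + (1 − 0.21) × 1.13]
    = 0.480 × [1 + 0.79 × 1.13] = 0.480 × 1.8927 = 0.9085
MRP = 10.35% − 2.78% = 7.57%
E(R) = R_f + β_L × MRP = 2.78% + 0.9085 × 7.57% = 9.66%

9.66%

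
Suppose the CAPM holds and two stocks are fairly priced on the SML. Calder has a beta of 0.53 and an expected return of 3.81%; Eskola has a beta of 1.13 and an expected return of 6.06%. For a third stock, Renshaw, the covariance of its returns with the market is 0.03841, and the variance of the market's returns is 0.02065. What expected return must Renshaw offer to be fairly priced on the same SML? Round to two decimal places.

8.80%

MRP = (6.06% − 3.81%) / (1.13 − 0.53) = 3.7500%
R_f = 3.81% − 0.53 × 3.7500% = 1.8225%
β_Renshaw = Cov / Var(R_m) = 0.03841 / 0.02065 = 1.8600
E(R_Renshaw) = R_f + β × MRP = 1.8225% + 1.8600 × 3.7500% = 8.80%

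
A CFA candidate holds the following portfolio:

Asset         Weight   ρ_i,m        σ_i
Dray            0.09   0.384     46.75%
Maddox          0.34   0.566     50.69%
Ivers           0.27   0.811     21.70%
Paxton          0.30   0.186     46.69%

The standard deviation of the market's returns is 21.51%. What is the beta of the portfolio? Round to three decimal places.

0.871

β_Dray = 0.384 × 46.75% / 21.51% = 0.8346
β_Maddox = 0.566 × 50.69% / 21.51% = 1.3338
β_Ivers = 0.811 × 21.70% / 21.51% = 0.8182
β_Paxton = 0.186 × 46.69% / 21.51% = 0.4037
β_P = Σ w_i β_i = 0.09×0.8346 + 0.34×1.3338 + 0.27×0.8182 + 0.30×0.4037 = 0.8706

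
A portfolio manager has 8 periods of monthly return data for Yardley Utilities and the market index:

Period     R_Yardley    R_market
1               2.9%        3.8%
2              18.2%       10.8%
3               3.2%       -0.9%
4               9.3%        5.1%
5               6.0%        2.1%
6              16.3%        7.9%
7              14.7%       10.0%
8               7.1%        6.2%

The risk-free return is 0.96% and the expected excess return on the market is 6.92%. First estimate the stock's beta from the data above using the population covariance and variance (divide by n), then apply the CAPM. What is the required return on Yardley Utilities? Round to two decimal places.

10.23%

Mean R_i = (2.9 + 18.2 + 3.2 + 9.3 + 6.0 + 16.3 + 14.7 + 7.1) / 8 = 9.7125%
Mean R_m = (3.8 + 10.8 − 0.9 + 5.1 + 2.1 + 7.9 + 10.0 + 6.2) / 8 = 5.6250%
Σ(R_i − R̄_i)(R_m − R̄_m) = 147.4575  ⇒  Cov = 147.4575 / 8 = 18.4322
Σ(R_m − R̄_m)² = 110.0350  ⇒  Var(R_m) = 110.0350 / 8 = 13.7544
β = Cov / Var(R_m) = 18.4322 / 13.7544 = 1.3401
E(R) = R_f + β × MRP = 0.96% + 1.3401 × 6.92% = 10.23%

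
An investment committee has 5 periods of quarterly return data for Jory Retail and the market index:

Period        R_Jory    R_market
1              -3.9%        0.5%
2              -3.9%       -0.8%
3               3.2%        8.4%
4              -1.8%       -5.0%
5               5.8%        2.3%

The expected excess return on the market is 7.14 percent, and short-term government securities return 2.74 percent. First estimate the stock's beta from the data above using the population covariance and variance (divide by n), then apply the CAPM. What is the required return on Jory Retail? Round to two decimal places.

Mean R_i = (-3.9 − 3.9 + 3.2 − 1.8 + 5.8) / 5 = -0.1200%
Mean R_m = (0.5 − 0.8 + 8.4 − 5.0 + 2.3) / 5 = 1.0800%
Σ(R_i − R̄_i)(R_m − R̄_m) = 51.0380  ⇒  Cov = 51.0380 / 5 = 10.2076
Σ(R_m − R̄_m)² = 95.9080  ⇒  Var(R_m) = 95.9080 / 5 = 19.1816
β = Cov / Var(R_m) = 10.2076 / 19.1816 = 0.5322
E(R) = R_f + β × MRP = 2.74% + 0.5322 × 7.14% = 6.54%

6.54%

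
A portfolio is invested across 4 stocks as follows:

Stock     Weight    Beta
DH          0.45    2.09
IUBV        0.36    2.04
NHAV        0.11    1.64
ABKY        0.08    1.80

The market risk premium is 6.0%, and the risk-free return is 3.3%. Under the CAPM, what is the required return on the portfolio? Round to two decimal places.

15.30%

β_P = Σ w_i β_i = 0.45×2.09 + 0.36×2.04 + 0.11×1.64 + 0.08×1.80 = 1.9993
E(R_P) = R_f + β_P × MRP = 3.3% + 1.9993 × 6.0% = 15.30%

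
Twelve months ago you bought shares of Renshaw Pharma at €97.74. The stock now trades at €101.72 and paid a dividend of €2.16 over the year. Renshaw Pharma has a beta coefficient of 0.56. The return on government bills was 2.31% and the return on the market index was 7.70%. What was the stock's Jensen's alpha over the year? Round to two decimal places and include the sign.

Realised HPR = (P1 + D1 − P0) / P0 = (101.72 + 2.16 − 97.74) / 97.74 = 6.14 / 97.74 = 6.2820%
MRP = 7.70% − 2.31% = 5.39%
CAPM required = R_f + β·MRP = 2.31% + 0.56 × 5.39% = 5.3284%
α = realised − required = 6.2820% − 5.3284% = +0.95%

+0.95%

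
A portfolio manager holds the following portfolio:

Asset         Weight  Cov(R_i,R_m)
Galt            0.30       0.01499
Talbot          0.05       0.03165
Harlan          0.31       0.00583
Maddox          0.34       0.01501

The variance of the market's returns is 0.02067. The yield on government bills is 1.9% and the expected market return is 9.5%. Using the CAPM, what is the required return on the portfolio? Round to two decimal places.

β_Galt = 0.01499 / 0.02067 = 0.7252
β_Talbot = 0.03165 / 0.02067 = 1.5312
β_Harlan = 0.00583 / 0.02067 = 0.2821
β_Maddox = 0.01501 / 0.02067 = 0.7262
β_P = Σ w_i β_i = 0.30×0.7252 + 0.05×1.5312 + 0.31×0.2821 + 0.34×0.7262 = 0.6285
MRP = 9.5% − 1.9% = 7.60%
E(R_P) = R_f + β_P × MRP = 1.9% + 0.6285 × 7.6% = 6.68%

6.68%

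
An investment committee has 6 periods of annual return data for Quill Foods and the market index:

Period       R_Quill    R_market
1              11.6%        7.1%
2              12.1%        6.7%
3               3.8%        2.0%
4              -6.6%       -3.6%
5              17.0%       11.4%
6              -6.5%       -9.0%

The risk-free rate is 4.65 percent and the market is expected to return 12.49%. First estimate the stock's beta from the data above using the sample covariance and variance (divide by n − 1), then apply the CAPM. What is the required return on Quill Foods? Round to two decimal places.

Mean R_i = (11.6 + 12.1 + 3.8 − 6.6 + 17.0 − 6.5) / 6 = 5.2333%
Mean R_m = (7.1 + 6.7 + 2.0 − 3.6 + 11.4 − 9.0) / 6 = 2.4333%
Σ(R_i − R̄_i)(R_m − R̄_m) = 370.6833  ⇒  Cov = 370.6833 / 5 = 74.1367
Σ(R_m − R̄_m)² = 287.6933  ⇒  Var(R_m) = 287.6933 / 5 = 57.5387
β = Cov / Var(R_m) = 74.1367 / 57.5387 = 1.2885
MRP = 12.49% − 4.65% = 7.84%
E(R) = R_f + β × MRP = 4.65% + 1.2885 × 7.84% = 14.75%

14.75%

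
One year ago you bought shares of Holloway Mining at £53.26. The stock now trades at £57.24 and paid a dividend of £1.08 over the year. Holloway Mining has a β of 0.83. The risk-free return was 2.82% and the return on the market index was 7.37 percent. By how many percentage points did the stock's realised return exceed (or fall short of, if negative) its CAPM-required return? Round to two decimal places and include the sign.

Realised HPR = (P1 + D1 − P0) / P0 = (57.24 + 1.08 − 53.26) / 53.26 = 5.06 / 53.26 = 9.5006%
MRP = 7.37% − 2.82% = 4.55%
CAPM required = R_f + β·MRP = 2.82% + 0.83 × 4.55% = 6.5965%
α = realised − required = 9.5006% − 6.5965% = +2.90%

+2.90%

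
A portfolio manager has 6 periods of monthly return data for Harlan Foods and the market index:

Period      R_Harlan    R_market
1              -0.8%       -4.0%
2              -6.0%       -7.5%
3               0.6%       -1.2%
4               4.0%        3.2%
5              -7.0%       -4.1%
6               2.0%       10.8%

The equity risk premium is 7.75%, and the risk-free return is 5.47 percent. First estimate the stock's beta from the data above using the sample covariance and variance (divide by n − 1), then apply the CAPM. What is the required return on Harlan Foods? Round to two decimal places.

9.32%

Mean R_i = (-0.8 − 6.0 + 0.6 + 4.0 − 7.0 + 2.0) / 6 = -1.2000%
Mean R_m = (-4.0 − 7.5 − 1.2 + 3.2 − 4.1 + 10.8) / 6 = -0.4667%
Σ(R_i − R̄_i)(R_m − R̄_m) = 107.2200  ⇒  Cov = 107.2200 / 5 = 21.4440
Σ(R_m − R̄_m)² = 216.0733  ⇒  Var(R_m) = 216.0733 / 5 = 43.2147
β = Cov / Var(R_m) = 21.4440 / 43.2147 = 0.4962
E(R) = R_f + β × MRP = 5.47% + 0.4962 × 7.75% = 9.32%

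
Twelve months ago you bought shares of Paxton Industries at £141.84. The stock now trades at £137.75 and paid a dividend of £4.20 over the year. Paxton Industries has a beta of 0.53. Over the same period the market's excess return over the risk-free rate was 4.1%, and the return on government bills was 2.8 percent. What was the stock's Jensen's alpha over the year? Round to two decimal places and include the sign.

-4.90%

Realised HPR = (P1 + D1 − P0) / P0 = (137.75 + 4.20 − 141.84) / 141.84 = 0.11 / 141.84 = 0.0776%
CAPM required = R_f + β·MRP = 2.8% + 0.53 × 4.1% = 4.9730%
α = realised − required = 0.0776% − 4.9730% = -4.90%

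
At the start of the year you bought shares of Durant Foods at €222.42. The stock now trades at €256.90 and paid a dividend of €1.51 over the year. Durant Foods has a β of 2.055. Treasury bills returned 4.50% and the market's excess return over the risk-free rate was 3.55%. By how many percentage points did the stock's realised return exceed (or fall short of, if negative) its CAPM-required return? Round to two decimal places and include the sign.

+4.39%

Realised HPR = (P1 + D1 − P0) / P0 = (256.90 + 1.51 − 222.42) / 222.42 = 35.99 / 222.42 = 16.1811%
CAPM required = R_f + β·MRP = 4.50% + 2.055 × 3.55% = 11.79525%
α = realised − required = 16.1811% − 11.79525% = +4.39%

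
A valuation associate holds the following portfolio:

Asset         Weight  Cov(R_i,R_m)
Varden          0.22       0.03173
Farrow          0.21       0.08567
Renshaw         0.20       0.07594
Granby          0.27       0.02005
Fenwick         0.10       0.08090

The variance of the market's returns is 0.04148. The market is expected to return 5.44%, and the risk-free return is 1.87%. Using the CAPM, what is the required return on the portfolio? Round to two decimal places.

6.49%

β_Varden = 0.03173 / 0.04148 = 0.7649
β_Farrow = 0.08567 / 0.04148 = 2.0653
β_Renshaw = 0.07594 / 0.04148 = 1.8308
β_Granby = 0.02005 / 0.04148 = 0.4834
β_Fenwick = 0.08090 / 0.04148 = 1.9503
β_P = Σ w_i β_i = 0.22×0.7649 + 0.21×2.0653 + 0.20×1.8308 + 0.27×0.4834 + 0.10×1.9503 = 1.2937
MRP = 5.44% − 1.87% = 3.57%
E(R_P) = R_f + β_P × MRP = 1.87% + 1.2937 × 3.57% = 6.49%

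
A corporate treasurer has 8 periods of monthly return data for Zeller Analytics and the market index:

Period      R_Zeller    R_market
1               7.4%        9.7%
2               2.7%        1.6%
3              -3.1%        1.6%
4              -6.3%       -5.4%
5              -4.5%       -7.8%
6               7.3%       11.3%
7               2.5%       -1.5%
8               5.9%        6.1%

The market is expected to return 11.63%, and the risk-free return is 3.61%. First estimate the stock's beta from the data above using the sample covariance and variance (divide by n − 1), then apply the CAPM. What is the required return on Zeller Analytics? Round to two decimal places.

Mean R_i = (7.4 + 2.7 − 3.1 − 6.3 − 4.5 + 7.3 + 2.5 + 5.9) / 8 = 1.4875%
Mean R_m = (9.7 + 1.6 + 1.6 − 5.4 − 7.8 + 11.3 − 1.5 + 6.1) / 8 = 1.9500%
Σ(R_i − R̄_i)(R_m − R̄_m) = 231.7850  ⇒  Cov = 231.7850 / 7 = 33.1121
Σ(R_m − R̄_m)² = 325.9400  ⇒  Var(R_m) = 325.9400 / 7 = 46.5629
β = Cov / Var(R_m) = 33.1121 / 46.5629 = 0.7111
MRP = 11.63% − 3.61% = 8.02%
E(R) = R_f + β × MRP = 3.61% + 0.7111 × 8.02% = 9.31%

9.31%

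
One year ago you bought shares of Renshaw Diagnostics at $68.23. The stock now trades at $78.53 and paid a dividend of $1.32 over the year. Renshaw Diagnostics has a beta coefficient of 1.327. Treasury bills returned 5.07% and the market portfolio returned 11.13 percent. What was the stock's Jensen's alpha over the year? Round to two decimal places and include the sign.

Realised HPR = (P1 + D1 − P0) / P0 = (78.53 + 1.32 − 68.23) / 68.23 = 11.62 / 68.23 = 17.0306%
MRP = 11.13% − 5.07% = 6.06%
CAPM required = R_f + β·MRP = 5.07% + 1.327 × 6.06% = 13.11162%
α = realised − required = 17.0306% − 13.11162% = +3.92%

+3.92%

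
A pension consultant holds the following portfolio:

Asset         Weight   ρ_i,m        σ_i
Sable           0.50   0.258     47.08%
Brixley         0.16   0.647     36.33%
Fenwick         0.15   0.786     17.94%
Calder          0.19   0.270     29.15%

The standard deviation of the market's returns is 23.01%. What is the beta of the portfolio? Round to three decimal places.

0.584

β_Sable = 0.258 × 47.08% / 23.01% = 0.5279
β_Brixley = 0.647 × 36.33% / 23.01% = 1.0215
β_Fenwick = 0.786 × 17.94% / 23.01% = 0.6128
β_Calder = 0.270 × 29.15% / 23.01% = 0.3420
β_P = Σ w_i β_i = 0.50×0.5279 + 0.16×1.0215 + 0.15×0.6128 + 0.19×0.3420 = 0.5843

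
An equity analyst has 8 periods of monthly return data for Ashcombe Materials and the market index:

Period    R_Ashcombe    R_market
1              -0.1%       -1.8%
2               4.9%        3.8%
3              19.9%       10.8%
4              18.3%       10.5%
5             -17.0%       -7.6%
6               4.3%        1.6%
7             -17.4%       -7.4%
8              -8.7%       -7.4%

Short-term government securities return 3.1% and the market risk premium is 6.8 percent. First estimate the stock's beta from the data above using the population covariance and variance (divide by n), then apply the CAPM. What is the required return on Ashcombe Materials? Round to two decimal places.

15.49%

Mean R_i = (-0.1 + 4.9 + 19.9 + 18.3 − 17.0 + 4.3 − 17.4 − 8.7) / 8 = 0.5250%
Mean R_m = (-1.8 + 3.8 + 10.8 + 10.5 − 7.6 + 1.6 − 7.4 − 7.4) / 8 = 0.3125%
Σ(R_i − R̄_i)(R_m − R̄_m) = 753.7775  ⇒  Cov = 753.7775 / 8 = 94.2222
Σ(R_m − R̄_m)² = 413.6288  ⇒  Var(R_m) = 413.6288 / 8 = 51.7036
β = Cov / Var(R_m) = 94.2222 / 51.7036 = 1.8224
E(R) = R_f + β × MRP = 3.1% + 1.8224 × 6.8% = 15.49%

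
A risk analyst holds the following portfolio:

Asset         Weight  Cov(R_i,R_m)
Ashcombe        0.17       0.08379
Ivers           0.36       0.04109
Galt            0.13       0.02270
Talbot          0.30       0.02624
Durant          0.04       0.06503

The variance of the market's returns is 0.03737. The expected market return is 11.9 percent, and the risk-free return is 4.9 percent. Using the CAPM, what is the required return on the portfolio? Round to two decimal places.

β_Ashcombe = 0.08379 / 0.03737 = 2.2422
β_Ivers = 0.04109 / 0.03737 = 1.0995
β_Galt = 0.02270 / 0.03737 = 0.6074
β_Talbot = 0.02624 / 0.03737 = 0.7022
β_Durant = 0.06503 / 0.03737 = 1.7402
β_P = Σ w_i β_i = 0.17×2.2422 + 0.36×1.0995 + 0.13×0.6074 + 0.30×0.7022 + 0.04×1.7402 = 1.1362
MRP = 11.9% − 4.9% = 7.00%
E(R_P) = R_f + β_P × MRP = 4.9% + 1.1362 × 7.0% = 12.85%

12.85%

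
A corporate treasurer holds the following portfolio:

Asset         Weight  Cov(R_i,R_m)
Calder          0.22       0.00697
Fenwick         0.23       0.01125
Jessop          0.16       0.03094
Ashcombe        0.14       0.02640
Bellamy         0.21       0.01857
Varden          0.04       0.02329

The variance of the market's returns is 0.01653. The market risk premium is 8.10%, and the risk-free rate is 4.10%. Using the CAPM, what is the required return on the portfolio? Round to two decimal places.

β_Calder = 0.00697 / 0.01653 = 0.4217
β_Fenwick = 0.01125 / 0.01653 = 0.6806
β_Jessop = 0.03094 / 0.01653 = 1.8717
β_Ashcombe = 0.02640 / 0.01653 = 1.5971
β_Bellamy = 0.01857 / 0.01653 = 1.1234
β_Varden = 0.02329 / 0.01653 = 1.4090
β_P = Σ w_i β_i = 0.22×0.4217 + 0.23×0.6806 + 0.16×1.8717 + 0.14×1.5971 + 0.21×1.1234 + 0.04×1.4090 = 1.0647
E(R_P) = R_f + β_P × MRP = 4.10% + 1.0647 × 8.10% = 12.72%

12.72%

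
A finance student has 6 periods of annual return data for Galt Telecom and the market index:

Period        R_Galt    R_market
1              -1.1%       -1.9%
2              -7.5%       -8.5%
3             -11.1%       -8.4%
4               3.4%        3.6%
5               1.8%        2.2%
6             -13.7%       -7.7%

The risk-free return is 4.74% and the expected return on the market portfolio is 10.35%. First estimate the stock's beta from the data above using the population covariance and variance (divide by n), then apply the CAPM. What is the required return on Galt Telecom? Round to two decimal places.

Mean R_i = (-1.1 − 7.5 − 11.1 + 3.4 + 1.8 − 13.7) / 6 = -4.7000%
Mean R_m = (-1.9 − 8.5 − 8.4 + 3.6 + 2.2 − 7.7) / 6 = -3.4500%
Σ(R_i − R̄_i)(R_m − R̄_m) = 183.4800  ⇒  Cov = 183.4800 / 6 = 30.5800
Σ(R_m − R̄_m)² = 152.0950  ⇒  Var(R_m) = 152.0950 / 6 = 25.3492
β = Cov / Var(R_m) = 30.5800 / 25.3492 = 1.2063
MRP = 10.35% − 4.74% = 5.61%
E(R) = R_f + β × MRP = 4.74% + 1.2063 × 5.61% = 11.51%

11.51%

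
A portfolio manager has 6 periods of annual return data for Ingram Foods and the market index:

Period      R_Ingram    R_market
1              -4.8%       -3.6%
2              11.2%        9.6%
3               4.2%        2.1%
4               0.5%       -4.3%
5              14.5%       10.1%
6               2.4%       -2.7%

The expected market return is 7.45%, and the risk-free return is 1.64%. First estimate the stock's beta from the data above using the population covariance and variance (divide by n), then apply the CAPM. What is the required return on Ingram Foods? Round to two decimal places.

7.52%

Mean R_i = (-4.8 + 11.2 + 4.2 + 0.5 + 14.5 + 2.4) / 6 = 4.6667%
Mean R_m = (-3.6 + 9.6 + 2.1 − 4.3 + 10.1 − 2.7) / 6 = 1.8667%
Σ(R_i − R̄_i)(R_m − R̄_m) = 219.1733  ⇒  Cov = 219.1733 / 6 = 36.5289
Σ(R_m − R̄_m)² = 216.4133  ⇒  Var(R_m) = 216.4133 / 6 = 36.0689
β = Cov / Var(R_m) = 36.5289 / 36.0689 = 1.0128
MRP = 7.45% − 1.64% = 5.81%
E(R) = R_f + β × MRP = 1.64% + 1.0128 × 5.81% = 7.52%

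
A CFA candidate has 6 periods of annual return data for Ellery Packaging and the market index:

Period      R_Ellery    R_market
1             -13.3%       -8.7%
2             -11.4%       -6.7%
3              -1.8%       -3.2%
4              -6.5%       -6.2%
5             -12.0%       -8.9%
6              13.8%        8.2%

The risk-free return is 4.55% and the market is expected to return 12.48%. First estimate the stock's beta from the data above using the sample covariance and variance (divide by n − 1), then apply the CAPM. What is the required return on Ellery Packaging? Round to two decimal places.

Mean R_i = (-13.3 − 11.4 − 1.8 − 6.5 − 12.0 + 13.8) / 6 = -5.2000%
Mean R_m = (-8.7 − 6.7 − 3.2 − 6.2 − 8.9 + 8.2) / 6 = -4.2500%
Σ(R_i − R̄_i)(R_m − R̄_m) = 325.5100  ⇒  Cov = 325.5100 / 5 = 65.1020
Σ(R_m − R̄_m)² = 207.3350  ⇒  Var(R_m) = 207.3350 / 5 = 41.4670
β = Cov / Var(R_m) = 65.1020 / 41.4670 = 1.5700
MRP = 12.48% − 4.55% = 7.93%
E(R) = R_f + β × MRP = 4.55% + 1.5700 × 7.93% = 17.00%

17.00%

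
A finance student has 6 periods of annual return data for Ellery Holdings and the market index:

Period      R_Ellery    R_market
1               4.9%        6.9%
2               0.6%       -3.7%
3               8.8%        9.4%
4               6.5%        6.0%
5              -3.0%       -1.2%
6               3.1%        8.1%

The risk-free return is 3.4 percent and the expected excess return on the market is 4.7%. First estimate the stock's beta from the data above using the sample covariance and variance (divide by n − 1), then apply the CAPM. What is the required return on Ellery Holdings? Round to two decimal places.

6.43%

Mean R_i = (4.9 + 0.6 + 8.8 + 6.5 − 3.0 + 3.1) / 6 = 3.4833%
Mean R_m = (6.9 − 3.7 + 9.4 + 6.0 − 1.2 + 8.1) / 6 = 4.2500%
Σ(R_i − R̄_i)(R_m − R̄_m) = 93.1950  ⇒  Cov = 93.1950 / 5 = 18.6390
Σ(R_m − R̄_m)² = 144.3350  ⇒  Var(R_m) = 144.3350 / 5 = 28.8670
β = Cov / Var(R_m) = 18.6390 / 28.8670 = 0.6457
E(R) = R_f + β × MRP = 3.4% + 0.6457 × 4.7% = 6.43%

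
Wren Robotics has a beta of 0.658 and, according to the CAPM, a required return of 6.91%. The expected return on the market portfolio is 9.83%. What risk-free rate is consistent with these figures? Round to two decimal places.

E(R) = R_f + β(E(R_m) − R_f) = R_f(1 − β) + β·E(R_m)
6.91% = R_f × (1 − 0.658) + 0.658 × 9.83%
6.91% = R_f × 0.342 + 6.46814%
R_f = (6.91% − 6.46814%) / 0.342 = 1.29%

1.29%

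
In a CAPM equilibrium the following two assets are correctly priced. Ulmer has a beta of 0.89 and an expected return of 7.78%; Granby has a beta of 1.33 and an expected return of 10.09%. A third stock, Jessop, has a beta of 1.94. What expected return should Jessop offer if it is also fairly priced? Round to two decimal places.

13.29%

MRP (SML slope) = (10.09% − 7.78%) / (1.33 − 0.89) = 2.31% / 0.44 = 5.2500%
R_f (intercept) = 7.78% − 0.89 × 5.2500% = 3.1075%
E(R_Jessop) = R_f + β × MRP = 3.1075% + 1.94 × 5.2500% = 13.29%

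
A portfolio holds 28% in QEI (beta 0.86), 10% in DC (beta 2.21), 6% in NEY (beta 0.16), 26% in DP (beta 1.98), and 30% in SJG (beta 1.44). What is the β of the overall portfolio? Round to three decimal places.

β_P = Σ w_i β_i = 0.28×0.86 + 0.10×2.21 + 0.06×0.16 + 0.26×1.98 + 0.30×1.44 = 1.4182

1.418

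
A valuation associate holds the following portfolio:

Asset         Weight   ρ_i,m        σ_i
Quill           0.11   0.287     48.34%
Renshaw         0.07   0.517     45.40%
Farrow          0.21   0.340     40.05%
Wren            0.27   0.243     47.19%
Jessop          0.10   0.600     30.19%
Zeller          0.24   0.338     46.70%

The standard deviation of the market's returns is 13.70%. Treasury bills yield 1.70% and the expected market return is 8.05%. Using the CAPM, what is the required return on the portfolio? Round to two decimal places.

β_Quill = 0.287 × 48.34% / 13.70% = 1.0127
β_Renshaw = 0.517 × 45.40% / 13.70% = 1.7133
β_Farrow = 0.340 × 40.05% / 13.70% = 0.9939
β_Wren = 0.243 × 47.19% / 13.70% = 0.8370
β_Jessop = 0.600 × 30.19% / 13.70% = 1.3222
β_Zeller = 0.338 × 46.70% / 13.70% = 1.1522
β_P = Σ w_i β_i = 0.11×1.0127 + 0.07×1.7133 + 0.21×0.9939 + 0.27×0.8370 + 0.10×1.3222 + 0.24×1.1522 = 1.0748
MRP = 8.05% − 1.70% = 6.35%
E(R_P) = R_f + β_P × MRP = 1.70% + 1.0748 × 6.35% = 8.52%

8.52%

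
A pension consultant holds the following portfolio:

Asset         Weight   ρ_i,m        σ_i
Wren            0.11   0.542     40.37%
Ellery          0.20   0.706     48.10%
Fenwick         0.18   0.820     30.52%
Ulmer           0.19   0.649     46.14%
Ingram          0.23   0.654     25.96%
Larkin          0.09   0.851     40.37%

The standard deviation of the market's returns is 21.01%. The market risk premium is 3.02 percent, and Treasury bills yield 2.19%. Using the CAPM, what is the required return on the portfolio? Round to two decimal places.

5.98%

β_Wren = 0.542 × 40.37% / 21.01% = 1.0414
β_Ellery = 0.706 × 48.10% / 21.01% = 1.6163
β_Fenwick = 0.820 × 30.52% / 21.01% = 1.1912
β_Ulmer = 0.649 × 46.14% / 21.01% = 1.4253
β_Ingram = 0.654 × 25.96% / 21.01% = 0.8081
β_Larkin = 0.851 × 40.37% / 21.01% = 1.6352
β_P = Σ w_i β_i = 0.11×1.0414 + 0.20×1.6163 + 0.18×1.1912 + 0.19×1.4253 + 0.23×0.8081 + 0.09×1.6352 = 1.2561
E(R_P) = R_f + β_P × MRP = 2.19% + 1.2561 × 3.02% = 5.98%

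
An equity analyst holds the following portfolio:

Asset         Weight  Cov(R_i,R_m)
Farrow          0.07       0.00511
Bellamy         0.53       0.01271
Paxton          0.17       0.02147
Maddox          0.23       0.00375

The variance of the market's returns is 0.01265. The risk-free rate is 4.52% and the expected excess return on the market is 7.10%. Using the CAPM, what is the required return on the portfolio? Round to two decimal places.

β_Farrow = 0.00511 / 0.01265 = 0.4040
β_Bellamy = 0.01271 / 0.01265 = 1.0047
β_Paxton = 0.02147 / 0.01265 = 1.6972
β_Maddox = 0.00375 / 0.01265 = 0.2964
β_P = Σ w_i β_i = 0.07×0.4040 + 0.53×1.0047 + 0.17×1.6972 + 0.23×0.2964 = 0.9175
E(R_P) = R_f + β_P × MRP = 4.52% + 0.9175 × 7.10% = 11.03%

11.03%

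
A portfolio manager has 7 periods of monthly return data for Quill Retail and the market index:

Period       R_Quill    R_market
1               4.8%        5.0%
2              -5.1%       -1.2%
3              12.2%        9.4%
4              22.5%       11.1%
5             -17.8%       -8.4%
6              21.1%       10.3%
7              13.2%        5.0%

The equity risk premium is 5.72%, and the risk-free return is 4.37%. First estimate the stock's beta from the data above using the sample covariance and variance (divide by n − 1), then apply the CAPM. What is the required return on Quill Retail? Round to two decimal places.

15.80%

Mean R_i = (4.8 − 5.1 + 12.2 + 22.5 − 17.8 + 21.1 + 13.2) / 7 = 7.2714%
Mean R_m = (5.0 − 1.2 + 9.4 + 11.1 − 8.4 + 10.3 + 5.0) / 7 = 4.4571%
Σ(R_i − R̄_i)(R_m − R̄_m) = 600.5314  ⇒  Cov = 600.5314 / 6 = 100.0886
Σ(R_m − R̄_m)² = 300.5971  ⇒  Var(R_m) = 300.5971 / 6 = 50.0995
β = Cov / Var(R_m) = 100.0886 / 50.0995 = 1.9978
E(R) = R_f + β × MRP = 4.37% + 1.9978 × 5.72% = 15.80%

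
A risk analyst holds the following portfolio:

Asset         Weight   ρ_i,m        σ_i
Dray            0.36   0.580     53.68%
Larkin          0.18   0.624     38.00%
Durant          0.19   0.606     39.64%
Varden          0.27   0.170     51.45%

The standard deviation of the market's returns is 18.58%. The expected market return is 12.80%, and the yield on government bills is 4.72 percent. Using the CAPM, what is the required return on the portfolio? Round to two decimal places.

β_Dray = 0.580 × 53.68% / 18.58% = 1.6757
β_Larkin = 0.624 × 38.00% / 18.58% = 1.2762
β_Durant = 0.606 × 39.64% / 18.58% = 1.2929
β_Varden = 0.170 × 51.45% / 18.58% = 0.4707
β_P = Σ w_i β_i = 0.36×1.6757 + 0.18×1.2762 + 0.19×1.2929 + 0.27×0.4707 = 1.2057
MRP = 12.80% − 4.72% = 8.08%
E(R_P) = R_f + β_P × MRP = 4.72% + 1.2057 × 8.08% = 14.46%

14.46%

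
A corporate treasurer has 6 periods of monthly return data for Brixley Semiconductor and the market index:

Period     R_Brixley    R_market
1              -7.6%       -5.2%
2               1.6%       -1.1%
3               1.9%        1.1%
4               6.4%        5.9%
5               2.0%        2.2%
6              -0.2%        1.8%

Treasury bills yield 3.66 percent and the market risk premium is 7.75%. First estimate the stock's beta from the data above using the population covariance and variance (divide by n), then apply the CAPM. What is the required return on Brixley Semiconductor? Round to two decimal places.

12.51%

Mean R_i = (-7.6 + 1.6 + 1.9 + 6.4 + 2.0 − 0.2) / 6 = 0.6833%
Mean R_m = (-5.2 − 1.1 + 1.1 + 5.9 + 2.2 + 1.8) / 6 = 0.7833%
Σ(R_i − R̄_i)(R_m − R̄_m) = 78.4383  ⇒  Cov = 78.4383 / 6 = 13.0731
Σ(R_m − R̄_m)² = 68.6683  ⇒  Var(R_m) = 68.6683 / 6 = 11.4447
β = Cov / Var(R_m) = 13.0731 / 11.4447 = 1.1423
E(R) = R_f + β × MRP = 3.66% + 1.1423 × 7.75% = 12.51%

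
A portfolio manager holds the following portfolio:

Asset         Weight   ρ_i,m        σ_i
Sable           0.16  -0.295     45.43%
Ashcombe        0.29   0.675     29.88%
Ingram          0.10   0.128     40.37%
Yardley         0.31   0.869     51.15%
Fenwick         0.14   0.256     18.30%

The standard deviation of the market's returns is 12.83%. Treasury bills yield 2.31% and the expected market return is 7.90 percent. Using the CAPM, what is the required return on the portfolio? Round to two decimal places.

10.44%

β_Sable = -0.295 × 45.43% / 12.83% = -1.0446
β_Ashcombe = 0.675 × 29.88% / 12.83% = 1.5720
β_Ingram = 0.128 × 40.37% / 12.83% = 0.4028
β_Yardley = 0.869 × 51.15% / 12.83% = 3.4645
β_Fenwick = 0.256 × 18.30% / 12.83% = 0.3651
β_P = Σ w_i β_i = 0.16×-1.0446 + 0.29×1.5720 + 0.10×0.4028 + 0.31×3.4645 + 0.14×0.3651 = 1.4541
MRP = 7.90% − 2.31% = 5.59%
E(R_P) = R_f + β_P × MRP = 2.31% + 1.4541 × 5.59% = 10.44%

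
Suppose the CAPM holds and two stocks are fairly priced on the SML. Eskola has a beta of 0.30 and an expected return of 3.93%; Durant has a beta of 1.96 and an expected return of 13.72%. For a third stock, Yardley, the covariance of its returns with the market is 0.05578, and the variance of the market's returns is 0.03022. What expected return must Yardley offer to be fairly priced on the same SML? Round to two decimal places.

13.05%

MRP = (13.72% − 3.93%) / (1.96 − 0.30) = 5.8976%
R_f = 3.93% − 0.30 × 5.8976% = 2.1607%
β_Yardley = Cov / Var(R_m) = 0.05578 / 0.03022 = 1.8458
E(R_Yardley) = R_f + β × MRP = 2.1607% + 1.8458 × 5.8976% = 13.05%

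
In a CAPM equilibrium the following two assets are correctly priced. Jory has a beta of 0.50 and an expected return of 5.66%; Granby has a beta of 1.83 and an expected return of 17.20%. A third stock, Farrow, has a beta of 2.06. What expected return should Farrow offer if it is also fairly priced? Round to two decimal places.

19.20%

MRP (SML slope) = (17.20% − 5.66%) / (1.83 − 0.50) = 11.54% / 1.33 = 8.6767%
R_f (intercept) = 5.66% − 0.50 × 8.6767% = 1.3217%
E(R_Farrow) = R_f + β × MRP = 1.3217% + 2.06 × 8.6767% = 19.20%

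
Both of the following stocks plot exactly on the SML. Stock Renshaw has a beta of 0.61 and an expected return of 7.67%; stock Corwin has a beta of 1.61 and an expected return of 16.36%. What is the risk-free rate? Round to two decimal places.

Both satisfy E(R) = R_f + β·MRP, so the slope of the SML is
MRP = (16.36% − 7.67%) / (1.61 − 0.61) = 8.69% / 1.00 = 8.6900%
R_f = E(R_Renshaw) − β_Renshaw·MRP = 7.67% − 0.61 × 8.6900% = 2.3691%

2.37%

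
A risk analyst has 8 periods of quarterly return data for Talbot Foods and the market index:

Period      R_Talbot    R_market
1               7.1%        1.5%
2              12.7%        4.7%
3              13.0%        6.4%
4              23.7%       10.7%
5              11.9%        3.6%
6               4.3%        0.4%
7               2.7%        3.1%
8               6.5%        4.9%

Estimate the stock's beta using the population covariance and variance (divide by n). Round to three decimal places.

1.844

Mean R_i = (7.1 + 12.7 + 13.0 + 23.7 + 11.9 + 4.3 + 2.7 + 6.5) / 8 = 10.2375%
Mean R_m = (1.5 + 4.7 + 6.4 + 10.7 + 3.6 + 0.4 + 3.1 + 4.9) / 8 = 4.4125%
Σ(R_i − R̄_i)(R_m − R̄_m) = 130.5263  ⇒  Cov = 130.5263 / 8 = 16.3158
Σ(R_m − R̄_m)² = 70.7688  ⇒  Var(R_m) = 70.7688 / 8 = 8.8461
β = Cov / Var(R_m) = 16.3158 / 8.8461 = 1.8444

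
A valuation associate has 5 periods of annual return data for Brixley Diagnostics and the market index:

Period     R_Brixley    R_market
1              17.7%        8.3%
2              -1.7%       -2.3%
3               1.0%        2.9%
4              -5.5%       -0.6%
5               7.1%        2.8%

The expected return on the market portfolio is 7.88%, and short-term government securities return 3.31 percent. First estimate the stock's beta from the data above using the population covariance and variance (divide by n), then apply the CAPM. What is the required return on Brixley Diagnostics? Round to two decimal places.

Mean R_i = (17.7 − 1.7 + 1.0 − 5.5 + 7.1) / 5 = 3.7200%
Mean R_m = (8.3 − 2.3 + 2.9 − 0.6 + 2.8) / 5 = 2.2200%
Σ(R_i − R̄_i)(R_m − R̄_m) = 135.6080  ⇒  Cov = 135.6080 / 5 = 27.1216
Σ(R_m − R̄_m)² = 66.1480  ⇒  Var(R_m) = 66.1480 / 5 = 13.2296
β = Cov / Var(R_m) = 27.1216 / 13.2296 = 2.0501
MRP = 7.88% − 3.31% = 4.57%
E(R) = R_f + β × MRP = 3.31% + 2.0501 × 4.57% = 12.68%

12.68%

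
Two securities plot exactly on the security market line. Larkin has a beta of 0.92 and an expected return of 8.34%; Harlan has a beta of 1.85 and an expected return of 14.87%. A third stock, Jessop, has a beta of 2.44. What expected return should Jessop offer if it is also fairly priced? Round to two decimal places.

19.01%

MRP (SML slope) = (14.87% − 8.34%) / (1.85 − 0.92) = 6.53% / 0.93 = 7.0215%
R_f (intercept) = 8.34% − 0.92 × 7.0215% = 1.8802%
E(R_Jessop) = R_f + β × MRP = 1.8802% + 2.44 × 7.0215% = 19.01%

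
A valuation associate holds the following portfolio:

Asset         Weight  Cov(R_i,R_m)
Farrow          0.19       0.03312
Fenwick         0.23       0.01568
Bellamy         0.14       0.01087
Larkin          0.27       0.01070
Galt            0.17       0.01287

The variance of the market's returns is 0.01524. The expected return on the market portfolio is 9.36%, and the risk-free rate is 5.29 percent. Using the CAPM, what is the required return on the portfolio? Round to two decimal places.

β_Farrow = 0.03312 / 0.01524 = 2.1732
β_Fenwick = 0.01568 / 0.01524 = 1.0289
β_Bellamy = 0.01087 / 0.01524 = 0.7133
β_Larkin = 0.01070 / 0.01524 = 0.7021
β_Galt = 0.01287 / 0.01524 = 0.8445
β_P = Σ w_i β_i = 0.19×2.1732 + 0.23×1.0289 + 0.14×0.7133 + 0.27×0.7021 + 0.17×0.8445 = 1.0825
MRP = 9.36% − 5.29% = 4.07%
E(R_P) = R_f + β_P × MRP = 5.29% + 1.0825 × 4.07% = 9.70%

9.70%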